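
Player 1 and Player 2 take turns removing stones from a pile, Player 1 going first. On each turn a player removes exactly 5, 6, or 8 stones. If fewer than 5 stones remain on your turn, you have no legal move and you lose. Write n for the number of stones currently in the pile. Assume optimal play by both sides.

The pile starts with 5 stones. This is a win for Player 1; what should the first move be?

Remove 5, leaving 0.

Compute win/loss labels from the base case upward. A position with no move is L. Any other position is W if it can reach an L in one move, else L.
n=0: no move → L
n=1: no move → L
n=2: no move → L
n=3: no move → L
n=4: no move → L
n=5: can move to 0, which is L ⇒ W
From 5, the L positions reachable in one move are: 0.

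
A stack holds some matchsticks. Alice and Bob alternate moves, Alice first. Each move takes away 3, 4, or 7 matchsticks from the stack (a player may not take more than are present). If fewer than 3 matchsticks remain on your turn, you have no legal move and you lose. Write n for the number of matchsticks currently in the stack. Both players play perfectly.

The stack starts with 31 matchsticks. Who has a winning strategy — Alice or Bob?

Classify positions by backward induction: terminal positions (no move available) are L. From any other position, the mover wins iff some move reaches an L.
n=0: no move → L
n=1: no move → L
n=2: no move → L
n=3: can move to 0, which is L ⇒ W
n=4: can move to 1, which is L ⇒ W
n=5: can move to 2, which is L ⇒ W
n=6: can move to 2, which is L ⇒ W
n=7: can move to 0, which is L ⇒ W
n=8: can move to 1, which is L ⇒ W
n=9: can move to 2, which is L ⇒ W
n=10: moves to 7(W), 6(W), 3(W); every one is W ⇒ L
n=11: moves to 8(W), 7(W), 4(W); every one is W ⇒ L
n=12: moves to 9(W), 8(W), 5(W); every one is W ⇒ L
n=13: can move to 10, which is L ⇒ W
n=14: can move to 11, which is L ⇒ W
n=15: can move to 12, which is L ⇒ W
n=16: can move to 12, which is L ⇒ W
n=17: can move to 10, which is L ⇒ W
n=18: can move to 11, which is L ⇒ W
n=19: can move to 12, which is L ⇒ W
n=20: moves to 17(W), 16(W), 13(W); every one is W ⇒ L
n=21: moves to 18(W), 17(W), 14(W); every one is W ⇒ L
n=22: moves to 19(W), 18(W), 15(W); every one is W ⇒ L
n=23: can move to 20, which is L ⇒ W
n=24: can move to 21, which is L ⇒ W
n=25: can move to 22, which is L ⇒ W
n=26: can move to 22, which is L ⇒ W
n=27: can move to 20, which is L ⇒ W
n=28: can move to 21, which is L ⇒ W
n=29: can move to 22, which is L ⇒ W
n=30: moves to 27(W), 26(W), 23(W); every one is W ⇒ L
n=31: moves to 28(W), 27(W), 24(W); every one is W ⇒ L
Every move from 31 reaches a W position, so the mover loses.

Bob wins.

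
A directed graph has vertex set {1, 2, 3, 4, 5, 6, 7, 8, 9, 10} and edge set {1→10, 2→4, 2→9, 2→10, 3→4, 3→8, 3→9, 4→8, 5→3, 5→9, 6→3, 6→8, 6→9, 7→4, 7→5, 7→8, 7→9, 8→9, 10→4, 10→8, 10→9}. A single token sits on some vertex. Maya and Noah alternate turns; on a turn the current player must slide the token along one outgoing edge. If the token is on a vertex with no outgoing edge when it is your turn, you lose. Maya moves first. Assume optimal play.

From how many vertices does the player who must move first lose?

Classify positions by backward induction: terminal positions (no move available) are L. From any other position, the mover wins iff some move reaches an L.
Every edge goes from a vertex to one that appears earlier in the order 9, 8, 4, 10, 3, 5, 6, 7, 1, 2, so processing vertices in that order labels each vertex after all of its successors.
9: no outgoing edge → L
8: reaches L-position 9 → W
4: only reaches 8(W), which is W → L
10: reaches L-position 4 → W
3: reaches L-position 4 → W
5: reaches L-position 9 → W
6: reaches L-position 9 → W
7: reaches L-position 4 → W
1: only reaches 10(W), which is W → L
2: reaches L-position 4 → W
The L vertices are 1, 4, 9; that is 3 in all.

3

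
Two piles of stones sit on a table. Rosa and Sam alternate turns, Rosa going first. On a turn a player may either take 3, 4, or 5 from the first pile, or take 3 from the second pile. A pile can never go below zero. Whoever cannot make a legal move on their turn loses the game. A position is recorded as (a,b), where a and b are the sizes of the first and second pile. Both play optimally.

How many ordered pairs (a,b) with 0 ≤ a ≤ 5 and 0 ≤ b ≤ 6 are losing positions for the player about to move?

21

Use the standard recursion: the mover loses at a terminal position; elsewhere, the mover wins exactly when some move hands the opponent an L position.
Every move lowers a or b (never raises either), so fill the grid row by row in increasing a, and left to right within a row: each cell's successors are then already labelled.
      b=0  b=1  b=2  b=3  b=4  b=5  b=6
a=0:    L    L    L    W    W    W    L
a=1:    L    L    L    W    W    W    L
a=2:    L    L    L    W    W    W    L
a=3:    W    W    W    L    L    L    W
a=4:    W    W    W    L    L    L    W
a=5:    W    W    W    L    L    L    W
Cells with no legal move (terminal, hence L): (0,0), (0,1), (0,2), (1,0), (1,1), (1,2), (2,0), (2,1), (2,2).
The remaining L cells, each justified by listing all of its moves:
(0,6): only reaches (0,3)(W), which is W → L
(1,6): only reaches (1,3)(W), which is W → L
(2,6): only reaches (2,3)(W), which is W → L
(3,3): only reaches (0,3)(W), (3,0)(W), all W → L
(3,4): only reaches (0,4)(W), (3,1)(W), all W → L
(3,5): only reaches (0,5)(W), (3,2)(W), all W → L
(4,3): only reaches (1,3)(W), (0,3)(W), (4,0)(W), all W → L
(4,4): only reaches (1,4)(W), (0,4)(W), (4,1)(W), all W → L
(4,5): only reaches (1,5)(W), (0,5)(W), (4,2)(W), all W → L
(5,3): only reaches (2,3)(W), (1,3)(W), (0,3)(W), (5,0)(W), all W → L
(5,4): only reaches (2,4)(W), (1,4)(W), (0,4)(W), (5,1)(W), all W → L
(5,5): only reaches (2,5)(W), (1,5)(W), (0,5)(W), (5,2)(W), all W → L
Every other cell has at least one move into one of the L cells above, so it is W.
L cells per row: a=0: 4, a=1: 4, a=2: 4, a=3: 3, a=4: 3, a=5: 3; total 21.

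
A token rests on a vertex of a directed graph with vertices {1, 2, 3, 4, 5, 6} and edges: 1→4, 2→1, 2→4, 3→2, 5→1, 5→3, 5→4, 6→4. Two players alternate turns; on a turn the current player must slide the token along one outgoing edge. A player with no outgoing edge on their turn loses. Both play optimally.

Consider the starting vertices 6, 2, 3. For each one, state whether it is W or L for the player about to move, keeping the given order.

Use the standard recursion: the mover loses at a terminal position; elsewhere, the mover wins exactly when some move hands the opponent an L position.
Every edge goes from a vertex to one that appears earlier in the order 4, 6, 1, 2, 3, 5, so processing vertices in that order labels each vertex after all of its successors.
4: no outgoing edge → L
6: W (go to 4, an L position)
1: W (go to 4, an L position)
2: W (go to 4, an L position)
3: L (sole option 2(W) is W)
5: W (go to 3, an L position)

6: W, 2: W, 3: L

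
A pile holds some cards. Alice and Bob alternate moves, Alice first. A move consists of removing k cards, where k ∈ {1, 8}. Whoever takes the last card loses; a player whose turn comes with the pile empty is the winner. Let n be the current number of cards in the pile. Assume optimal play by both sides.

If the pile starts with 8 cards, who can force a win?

Label each position W (a win for the player to move) or L (a loss). A position with no legal move is W; any other position is W exactly when some move reaches an L, and L when every move reaches a W.
n=0: no move; the opponent has just taken the last card and therefore loses → W
n=1: →0(W) only, which is W, so L
n=2: →1(L), so W
n=3: →2(W) only, which is W, so L
n=4: →3(L), so W
n=5: →4(W) only, which is W, so L
n=6: →5(L), so W
n=7: →6(W) only, which is W, so L
n=8: →7(L), so W
From 8 Alice can remove 1, leaving 7, reaching an L position.

Alice wins.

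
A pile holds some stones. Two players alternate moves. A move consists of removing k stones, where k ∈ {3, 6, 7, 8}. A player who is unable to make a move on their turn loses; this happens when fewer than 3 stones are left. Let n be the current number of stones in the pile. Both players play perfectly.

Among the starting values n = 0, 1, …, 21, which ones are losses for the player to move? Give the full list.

0, 1, 2, 11, 12, 13

Build the W/L table. Terminal = L. A non-terminal position is W if it has a move to some L; otherwise it is L.
n=0: no move → L
n=1: no move → L
n=2: no move → L
n=3: can move to 0, which is L ⇒ W
n=4: can move to 1, which is L ⇒ W
n=5: can move to 2, which is L ⇒ W
n=6: can move to 0, which is L ⇒ W
n=7: can move to 1, which is L ⇒ W
n=8: can move to 2, which is L ⇒ W
n=9: can move to 2, which is L ⇒ W
n=10: can move to 2, which is L ⇒ W
n=11: moves to 8(W), 5(W), 4(W), 3(W); every one is W ⇒ L
n=12: moves to 9(W), 6(W), 5(W), 4(W); every one is W ⇒ L
n=13: moves to 10(W), 7(W), 6(W), 5(W); every one is W ⇒ L
n=14: can move to 11, which is L ⇒ W
n=15: can move to 12, which is L ⇒ W
n=16: can move to 13, which is L ⇒ W
n=17: can move to 11, which is L ⇒ W
n=18: can move to 12, which is L ⇒ W
n=19: can move to 13, which is L ⇒ W
n=20: can move to 13, which is L ⇒ W
n=21: can move to 13, which is L ⇒ W
Reading off the rows marked L gives the requested list; there are 6 such values of n.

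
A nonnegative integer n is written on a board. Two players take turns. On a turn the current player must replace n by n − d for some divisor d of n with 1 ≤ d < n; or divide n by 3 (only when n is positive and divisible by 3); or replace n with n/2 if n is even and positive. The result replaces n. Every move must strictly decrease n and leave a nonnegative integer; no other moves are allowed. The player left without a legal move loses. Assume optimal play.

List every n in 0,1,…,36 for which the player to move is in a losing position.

Use the standard recursion: the mover loses at a terminal position; elsewhere, the mover wins exactly when some move hands the opponent an L position.
n=0: no move → L
n=1: no move → L
n=2: W (go to 1, an L position)
n=3: W (go to 1, an L position)
n=4: L (options 2(W), 3(W) are all W)
n=5: W (go to 4, an L position)
n=6: W (go to 4, an L position)
n=7: L (sole option 6(W) is W)
n=8: W (go to 4, an L position)
n=9: L (options 3(W), 6(W), 8(W) are all W)
n=10: W (go to 9, an L position)
n=11: L (sole option 10(W) is W)
n=12: W (go to 4, an L position)
n=13: L (sole option 12(W) is W)
n=14: W (go to 7, an L position)
n=15: L (options 5(W), 10(W), 12(W), 14(W) are all W)
n=16: W (go to 15, an L position)
n=17: L (sole option 16(W) is W)
n=18: W (go to 9, an L position)
n=19: L (sole option 18(W) is W)
n=20: W (go to 15, an L position)
n=21: W (go to 7, an L position)
n=22: W (go to 11, an L position)
n=23: L (sole option 22(W) is W)
n=24: W (go to 23, an L position)
n=25: L (options 20(W), 24(W) are all W)
n=26: W (go to 13, an L position)
n=27: W (go to 9, an L position)
n=28: L (options 14(W), 21(W), 24(W), 26(W), 27(W) are all W)
n=29: W (go to 28, an L position)
n=30: W (go to 15, an L position)
n=31: L (sole option 30(W) is W)
n=32: W (go to 28, an L position)
n=33: W (go to 11, an L position)
n=34: W (go to 17, an L position)
n=35: W (go to 28, an L position)
n=36: L (options 12(W), 18(W), 24(W), 27(W), 30(W), 32(W), 33(W), 34(W), 35(W) are all W)
Reading off the rows marked L gives the requested list; there are 15 such values of n.

0, 1, 4, 7, 9, 11, 13, 15, 17, 19, 23, 25, 28, 31, 36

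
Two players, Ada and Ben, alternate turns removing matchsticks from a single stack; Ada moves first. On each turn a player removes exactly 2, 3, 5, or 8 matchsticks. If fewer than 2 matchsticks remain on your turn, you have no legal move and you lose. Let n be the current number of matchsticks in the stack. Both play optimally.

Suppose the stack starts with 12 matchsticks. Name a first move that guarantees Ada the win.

Remove 5, leaving 7.

Work bottom-up. With no move the player to move loses. Otherwise the position is W if at least one move leads to an L position for the opponent, and L if every move leads to a W.
n=0: no move → L
n=1: no move → L
n=2: W (go to 0, an L position)
n=3: W (go to 1, an L position)
n=4: W (go to 1, an L position)
n=5: W (go to 0, an L position)
n=6: W (go to 1, an L position)
n=7: L (options 5(W), 4(W), 2(W) are all W)
n=8: W (go to 0, an L position)
n=9: W (go to 7, an L position)
n=10: W (go to 7, an L position)
n=11: L (options 9(W), 8(W), 6(W), 3(W) are all W)
n=12: W (go to 7, an L position)
From 12, the L positions reachable in one move are: 7.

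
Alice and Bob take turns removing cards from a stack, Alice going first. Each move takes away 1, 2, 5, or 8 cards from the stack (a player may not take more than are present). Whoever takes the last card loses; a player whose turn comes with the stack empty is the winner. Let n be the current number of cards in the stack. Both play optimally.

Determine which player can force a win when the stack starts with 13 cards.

Use the standard recursion: the mover wins at a terminal position; elsewhere, the mover wins exactly when some move hands the opponent an L position.
n=0: no move; the opponent has just taken the last card and therefore loses → W
n=1: L (sole option 0(W) is W)
n=2: W (go to 1, an L position)
n=3: W (go to 1, an L position)
n=4: L (options 3(W), 2(W) are all W)
n=5: W (go to 4, an L position)
n=6: W (go to 4, an L position)
n=7: L (options 6(W), 5(W), 2(W) are all W)
n=8: W (go to 7, an L position)
n=9: W (go to 7, an L position)
n=10: L (options 9(W), 8(W), 5(W), 2(W) are all W)
n=11: W (go to 10, an L position)
n=12: W (go to 10, an L position)
n=13: L (options 12(W), 11(W), 8(W), 5(W) are all W)
Every move from 13 reaches a W position, so the mover loses.

Bob wins.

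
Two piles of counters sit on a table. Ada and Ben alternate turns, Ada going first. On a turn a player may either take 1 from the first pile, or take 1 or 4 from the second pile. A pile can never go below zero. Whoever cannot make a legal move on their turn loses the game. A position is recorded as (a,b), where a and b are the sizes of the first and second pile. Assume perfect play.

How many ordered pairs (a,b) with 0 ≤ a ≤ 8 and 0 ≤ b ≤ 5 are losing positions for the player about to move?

Label each position W (a win for the player to move) or L (a loss). A position with no legal move is L; any other position is W exactly when some move reaches an L, and L when every move reaches a W.
Every move lowers a or b (never raises either), so fill the grid row by row in increasing a, and left to right within a row: each cell's successors are then already labelled.
      b=0  b=1  b=2  b=3  b=4  b=5
a=0:    L    W    L    W    W    L
a=1:    W    L    W    L    W    W
a=2:    L    W    L    W    W    L
a=3:    W    L    W    L    W    W
a=4:    L    W    L    W    W    L
a=5:    W    L    W    L    W    W
a=6:    L    W    L    W    W    L
a=7:    W    L    W    L    W    W
a=8:    L    W    L    W    W    L
Cells with no legal move (terminal, hence L): (0,0).
The remaining L cells, each justified by listing all of its moves:
(0,2): the only move is to (0,1)(W), a W ⇒ L
(0,5): moves to (0,4)(W), (0,1)(W); every one is W ⇒ L
(1,1): moves to (0,1)(W), (1,0)(W); every one is W ⇒ L
(1,3): moves to (0,3)(W), (1,2)(W); every one is W ⇒ L
(2,0): the only move is to (1,0)(W), a W ⇒ L
(2,2): moves to (1,2)(W), (2,1)(W); every one is W ⇒ L
(2,5): moves to (1,5)(W), (2,4)(W), (2,1)(W); every one is W ⇒ L
(3,1): moves to (2,1)(W), (3,0)(W); every one is W ⇒ L
(3,3): moves to (2,3)(W), (3,2)(W); every one is W ⇒ L
(4,0): the only move is to (3,0)(W), a W ⇒ L
(4,2): moves to (3,2)(W), (4,1)(W); every one is W ⇒ L
(4,5): moves to (3,5)(W), (4,4)(W), (4,1)(W); every one is W ⇒ L
(5,1): moves to (4,1)(W), (5,0)(W); every one is W ⇒ L
(5,3): moves to (4,3)(W), (5,2)(W); every one is W ⇒ L
(6,0): the only move is to (5,0)(W), a W ⇒ L
(6,2): moves to (5,2)(W), (6,1)(W); every one is W ⇒ L
(6,5): moves to (5,5)(W), (6,4)(W), (6,1)(W); every one is W ⇒ L
(7,1): moves to (6,1)(W), (7,0)(W); every one is W ⇒ L
(7,3): moves to (6,3)(W), (7,2)(W); every one is W ⇒ L
(8,0): the only move is to (7,0)(W), a W ⇒ L
(8,2): moves to (7,2)(W), (8,1)(W); every one is W ⇒ L
(8,5): moves to (7,5)(W), (8,4)(W), (8,1)(W); every one is W ⇒ L
Every other cell has at least one move into one of the L cells above, so it is W.
L cells per row: a=0: 3, a=1: 2, a=2: 3, a=3: 2, a=4: 3, a=5: 2, a=6: 3, a=7: 2, a=8: 3; total 23.

23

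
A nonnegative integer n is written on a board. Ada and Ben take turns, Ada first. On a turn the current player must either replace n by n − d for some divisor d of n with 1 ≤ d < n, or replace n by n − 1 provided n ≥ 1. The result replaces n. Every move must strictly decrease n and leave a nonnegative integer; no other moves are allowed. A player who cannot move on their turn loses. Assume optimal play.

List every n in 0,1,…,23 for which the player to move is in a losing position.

Compute win/loss labels from the base case upward. A position with no move is L. Any other position is W if it can reach an L in one move, else L.
n=0: no move → L
n=1: →0(L), so W
n=2: →1(W) only, which is W, so L
n=3: →2(L), so W
n=4: →2(L), so W
n=5: →4(W) only, which is W, so L
n=6: →5(L), so W
n=7: →6(W) only, which is W, so L
n=8: →7(L), so W
n=9: →6(W), 8(W) — all W, so L
n=10: →5(L), so W
n=11: →10(W) only, which is W, so L
n=12: →9(L), so W
n=13: →12(W) only, which is W, so L
n=14: →7(L), so W
n=15: →10(W), 12(W), 14(W) — all W, so L
n=16: →15(L), so W
n=17: →16(W) only, which is W, so L
n=18: →9(L), so W
n=19: →18(W) only, which is W, so L
n=20: →15(L), so W
n=21: →14(W), 18(W), 20(W) — all W, so L
n=22: →11(L), so W
n=23: →22(W) only, which is W, so L
Reading off the rows marked L gives the requested list; there are 12 such values of n.

0, 2, 5, 7, 9, 11, 13, 15, 17, 19, 21, 23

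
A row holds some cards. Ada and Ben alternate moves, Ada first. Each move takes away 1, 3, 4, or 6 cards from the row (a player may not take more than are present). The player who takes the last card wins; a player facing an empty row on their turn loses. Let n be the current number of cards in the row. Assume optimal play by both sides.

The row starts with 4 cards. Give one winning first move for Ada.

Classify positions by backward induction: terminal positions (no move available) are L. From any other position, the mover wins iff some move reaches an L.
n=0: no move → L
n=1: W (go to 0, an L position)
n=2: L (sole option 1(W) is W)
n=3: W (go to 2, an L position)
n=4: W (go to 0, an L position)
From 4, the L positions reachable in one move are: 0.

Remove 4, leaving 0.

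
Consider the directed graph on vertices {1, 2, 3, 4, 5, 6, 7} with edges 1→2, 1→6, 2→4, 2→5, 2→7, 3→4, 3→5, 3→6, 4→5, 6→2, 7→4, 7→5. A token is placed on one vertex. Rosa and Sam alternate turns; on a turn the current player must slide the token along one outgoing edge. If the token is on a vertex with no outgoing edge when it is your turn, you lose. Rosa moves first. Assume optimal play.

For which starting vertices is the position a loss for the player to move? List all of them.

Build the W/L table. Terminal = L. A non-terminal position is W if it has a move to some L; otherwise it is L.
Every edge goes from a vertex to one that appears earlier in the order 5, 4, 7, 2, 6, 1, 3, so processing vertices in that order labels each vertex after all of its successors.
5: no outgoing edge → L
4: can move to 5, which is L ⇒ W
7: can move to 5, which is L ⇒ W
2: can move to 5, which is L ⇒ W
6: the only move is to 2(W), a W ⇒ L
1: can move to 6, which is L ⇒ W
3: can move to 6, which is L ⇒ W
Reading off the rows marked L gives the requested list; there are 2 such vertices.

5, 6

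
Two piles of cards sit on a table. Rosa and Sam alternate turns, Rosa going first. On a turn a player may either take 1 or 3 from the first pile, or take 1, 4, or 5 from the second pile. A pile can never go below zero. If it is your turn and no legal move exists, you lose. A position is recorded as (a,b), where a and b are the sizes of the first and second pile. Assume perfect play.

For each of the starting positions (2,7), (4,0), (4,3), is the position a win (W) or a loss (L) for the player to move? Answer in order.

Build the W/L table. Terminal = L. A non-terminal position is W if it has a move to some L; otherwise it is L.
No move ever increases a pile, so every position that can arise here has a ≤ 4 and b ≤ 7; it is enough to label the cells with 0 ≤ a ≤ 4 and 0 ≤ b ≤ 7.
Every move lowers a or b (never raises either), so fill the grid row by row in increasing a, and left to right within a row: each cell's successors are then already labelled.
      b=0  b=1  b=2  b=3  b=4  b=5  b=6  b=7
a=0:    L    W    L    W    W    W    W    W
a=1:    W    L    W    L    W    W    W    W
a=2:    L    W    L    W    W    W    W    W
a=3:    W    L    W    L    W    W    W    W
a=4:    L    W    L    W    W    W    W    W
Cells with no legal move (terminal, hence L): (0,0).
The remaining L cells, each justified by listing all of its moves:
(0,2): →(0,1)(W) only, which is W, so L
(1,1): →(0,1)(W), (1,0)(W) — all W, so L
(1,3): →(0,3)(W), (1,2)(W) — all W, so L
(2,0): →(1,0)(W) only, which is W, so L
(2,2): →(1,2)(W), (2,1)(W) — all W, so L
(3,1): →(2,1)(W), (0,1)(W), (3,0)(W) — all W, so L
(3,3): →(2,3)(W), (0,3)(W), (3,2)(W) — all W, so L
(4,0): →(3,0)(W), (1,0)(W) — all W, so L
(4,2): →(3,2)(W), (1,2)(W), (4,1)(W) — all W, so L
Every other cell has at least one move into one of the L cells above, so it is W.
(2,7): the move to (2,2) reaches an L cell, so W
(4,0): one of the L cells justified above, so L
(4,3): the move to (3,3) reaches an L cell, so W

(2,7): W, (4,0): L, (4,3): W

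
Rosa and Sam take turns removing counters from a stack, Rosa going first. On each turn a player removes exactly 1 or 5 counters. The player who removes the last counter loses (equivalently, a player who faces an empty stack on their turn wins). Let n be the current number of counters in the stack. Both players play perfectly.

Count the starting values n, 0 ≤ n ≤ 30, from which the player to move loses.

Use the standard recursion: the mover wins at a terminal position; elsewhere, the mover wins exactly when some move hands the opponent an L position.
n=0: no move; the opponent has just taken the last counter and therefore loses → W
n=1: L (sole option 0(W) is W)
n=2: W (go to 1, an L position)
n=3: L (sole option 2(W) is W)
n=4: W (go to 3, an L position)
n=5: L (options 4(W), 0(W) are all W)
n=6: W (go to 5, an L position)
n=7: L (options 6(W), 2(W) are all W)
n=8: W (go to 7, an L position)
n=9: L (options 8(W), 4(W) are all W)
n=10: W (go to 9, an L position)
n=11: L (options 10(W), 6(W) are all W)
n=12: W (go to 11, an L position)
n=13: L (options 12(W), 8(W) are all W)
n=14: W (go to 13, an L position)
n=15: L (options 14(W), 10(W) are all W)
n=16: W (go to 15, an L position)
n=17: L (options 16(W), 12(W) are all W)
n=18: W (go to 17, an L position)
n=19: L (options 18(W), 14(W) are all W)
n=20: W (go to 19, an L position)
n=21: L (options 20(W), 16(W) are all W)
n=22: W (go to 21, an L position)
n=23: L (options 22(W), 18(W) are all W)
n=24: W (go to 23, an L position)
n=25: L (options 24(W), 20(W) are all W)
n=26: W (go to 25, an L position)
n=27: L (options 26(W), 22(W) are all W)
n=28: W (go to 27, an L position)
n=29: L (options 28(W), 24(W) are all W)
n=30: W (go to 29, an L position)
L entries with 0 ≤ n ≤ 30: n = 1, 3, 5, 7, 9, 11, 13, 15, 17, 19, 21, 23, 25, 27, 29; that makes 15.

15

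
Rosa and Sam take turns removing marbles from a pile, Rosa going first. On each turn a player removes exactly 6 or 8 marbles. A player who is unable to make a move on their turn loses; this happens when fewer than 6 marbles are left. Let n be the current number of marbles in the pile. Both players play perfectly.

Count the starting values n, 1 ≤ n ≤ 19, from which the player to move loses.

Label each position W (a win for the player to move) or L (a loss). A position with no legal move is L; any other position is W exactly when some move reaches an L, and L when every move reaches a W.
n=0: no move → L
n=1: no move → L
n=2: no move → L
n=3: no move → L
n=4: no move → L
n=5: no move → L
n=6: can move to 0, which is L ⇒ W
n=7: can move to 1, which is L ⇒ W
n=8: can move to 2, which is L ⇒ W
n=9: can move to 3, which is L ⇒ W
n=10: can move to 4, which is L ⇒ W
n=11: can move to 5, which is L ⇒ W
n=12: can move to 4, which is L ⇒ W
n=13: can move to 5, which is L ⇒ W
n=14: moves to 8(W), 6(W); every one is W ⇒ L
n=15: moves to 9(W), 7(W); every one is W ⇒ L
n=16: moves to 10(W), 8(W); every one is W ⇒ L
n=17: moves to 11(W), 9(W); every one is W ⇒ L
n=18: moves to 12(W), 10(W); every one is W ⇒ L
n=19: moves to 13(W), 11(W); every one is W ⇒ L
L entries with 1 ≤ n ≤ 19 (n=0 is outside the asked range and is not counted): n = 1, 2, 3, 4, 5, 14, 15, 16, 17, 18, 19; that makes 11.

11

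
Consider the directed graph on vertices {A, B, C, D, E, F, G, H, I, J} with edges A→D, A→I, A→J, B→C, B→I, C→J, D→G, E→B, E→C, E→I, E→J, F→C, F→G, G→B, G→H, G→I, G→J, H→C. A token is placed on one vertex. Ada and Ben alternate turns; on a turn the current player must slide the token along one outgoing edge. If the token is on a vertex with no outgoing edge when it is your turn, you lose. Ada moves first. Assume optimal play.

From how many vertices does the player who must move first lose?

5

Label each position W (a win for the player to move) or L (a loss). A position with no legal move is L; any other position is W exactly when some move reaches an L, and L when every move reaches a W.
Every edge goes from a vertex to one that appears earlier in the order J, I, C, H, B, G, D, F, A, E, so processing vertices in that order labels each vertex after all of its successors.
J: no outgoing edge → L
I: no outgoing edge → L
C: can move to J, which is L ⇒ W
H: the only move is to C(W), a W ⇒ L
B: can move to I, which is L ⇒ W
G: can move to H, which is L ⇒ W
D: the only move is to G(W), a W ⇒ L
F: moves to G(W), C(W); every one is W ⇒ L
A: can move to D, which is L ⇒ W
E: can move to I, which is L ⇒ W
The L vertices are D, F, H, I, J; that is 5 in all.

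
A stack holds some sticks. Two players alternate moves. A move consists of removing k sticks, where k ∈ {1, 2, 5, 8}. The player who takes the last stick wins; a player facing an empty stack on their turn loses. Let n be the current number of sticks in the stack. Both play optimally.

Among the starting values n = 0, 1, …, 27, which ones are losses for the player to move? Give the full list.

0, 3, 6, 9, 12, 15, 18, 21, 24, 27

Label each position W (a win for the player to move) or L (a loss). A position with no legal move is L; any other position is W exactly when some move reaches an L, and L when every move reaches a W.
n=0: no move → L
n=1: reaches L-position 0 → W
n=2: reaches L-position 0 → W
n=3: only reaches 2(W), 1(W), all W → L
n=4: reaches L-position 3 → W
n=5: reaches L-position 3 → W
n=6: only reaches 5(W), 4(W), 1(W), all W → L
n=7: reaches L-position 6 → W
n=8: reaches L-position 6 → W
n=9: only reaches 8(W), 7(W), 4(W), 1(W), all W → L
n=10: reaches L-position 9 → W
n=11: reaches L-position 9 → W
n=12: only reaches 11(W), 10(W), 7(W), 4(W), all W → L
n=13: reaches L-position 12 → W
n=14: reaches L-position 12 → W
n=15: only reaches 14(W), 13(W), 10(W), 7(W), all W → L
n=16: reaches L-position 15 → W
n=17: reaches L-position 15 → W
n=18: only reaches 17(W), 16(W), 13(W), 10(W), all W → L
n=19: reaches L-position 18 → W
n=20: reaches L-position 18 → W
n=21: only reaches 20(W), 19(W), 16(W), 13(W), all W → L
n=22: reaches L-position 21 → W
n=23: reaches L-position 21 → W
n=24: only reaches 23(W), 22(W), 19(W), 16(W), all W → L
n=25: reaches L-position 24 → W
n=26: reaches L-position 24 → W
n=27: only reaches 26(W), 25(W), 22(W), 19(W), all W → L
Reading off the rows marked L gives the requested list; there are 10 such values of n.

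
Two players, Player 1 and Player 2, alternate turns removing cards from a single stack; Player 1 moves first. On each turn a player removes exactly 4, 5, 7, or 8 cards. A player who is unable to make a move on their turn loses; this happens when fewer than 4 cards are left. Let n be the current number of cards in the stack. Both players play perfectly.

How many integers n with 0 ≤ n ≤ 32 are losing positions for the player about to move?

Label each position W (a win for the player to move) or L (a loss). A position with no legal move is L; any other position is W exactly when some move reaches an L, and L when every move reaches a W.
n=0: no move → L
n=1: no move → L
n=2: no move → L
n=3: no move → L
n=4: reaches L-position 0 → W
n=5: reaches L-position 1 → W
n=6: reaches L-position 2 → W
n=7: reaches L-position 3 → W
n=8: reaches L-position 3 → W
n=9: reaches L-position 2 → W
n=10: reaches L-position 3 → W
n=11: reaches L-position 3 → W
n=12: only reaches 8(W), 7(W), 5(W), 4(W), all W → L
n=13: only reaches 9(W), 8(W), 6(W), 5(W), all W → L
n=14: only reaches 10(W), 9(W), 7(W), 6(W), all W → L
n=15: only reaches 11(W), 10(W), 8(W), 7(W), all W → L
n=16: reaches L-position 12 → W
n=17: reaches L-position 13 → W
n=18: reaches L-position 14 → W
n=19: reaches L-position 15 → W
n=20: reaches L-position 15 → W
n=21: reaches L-position 14 → W
n=22: reaches L-position 15 → W
n=23: reaches L-position 15 → W
n=24: only reaches 20(W), 19(W), 17(W), 16(W), all W → L
n=25: only reaches 21(W), 20(W), 18(W), 17(W), all W → L
n=26: only reaches 22(W), 21(W), 19(W), 18(W), all W → L
n=27: only reaches 23(W), 22(W), 20(W), 19(W), all W → L
n=28: reaches L-position 24 → W
n=29: reaches L-position 25 → W
n=30: reaches L-position 26 → W
n=31: reaches L-position 27 → W
n=32: reaches L-position 27 → W
L entries with 0 ≤ n ≤ 32: n = 0, 1, 2, 3, 12, 13, 14, 15, 24, 25, 26, 27; that makes 12.

12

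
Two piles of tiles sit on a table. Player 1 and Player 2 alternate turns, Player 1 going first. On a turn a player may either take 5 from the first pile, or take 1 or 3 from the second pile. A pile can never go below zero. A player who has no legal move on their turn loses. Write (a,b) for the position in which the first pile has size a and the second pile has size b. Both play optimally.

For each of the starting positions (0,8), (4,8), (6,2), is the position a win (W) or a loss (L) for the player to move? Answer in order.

Positions with no move are L. A position that does have a move is losing for the player to move precisely when every available move leads to a winning position for the opponent. Fill in the labels:
No move ever increases a pile, so every position that can arise here has a ≤ 6 and b ≤ 8; it is enough to label the cells with 0 ≤ a ≤ 6 and 0 ≤ b ≤ 8.
Every move lowers a or b (never raises either), so fill the grid row by row in increasing a, and left to right within a row: each cell's successors are then already labelled.
      b=0  b=1  b=2  b=3  b=4  b=5  b=6  b=7  b=8
a=0:    L    W    L    W    L    W    L    W    L
a=1:    L    W    L    W    L    W    L    W    L
a=2:    L    W    L    W    L    W    L    W    L
a=3:    L    W    L    W    L    W    L    W    L
a=4:    L    W    L    W    L    W    L    W    L
a=5:    W    L    W    L    W    L    W    L    W
a=6:    W    L    W    L    W    L    W    L    W
Cells with no legal move (terminal, hence L): (0,0), (1,0), (2,0), (3,0), (4,0).
The remaining L cells, each justified by listing all of its moves:
(0,2): L (sole option (0,1)(W) is W)
(0,4): L (options (0,3)(W), (0,1)(W) are all W)
(0,6): L (options (0,5)(W), (0,3)(W) are all W)
(0,8): L (options (0,7)(W), (0,5)(W) are all W)
(1,2): L (sole option (1,1)(W) is W)
(1,4): L (options (1,3)(W), (1,1)(W) are all W)
(1,6): L (options (1,5)(W), (1,3)(W) are all W)
(1,8): L (options (1,7)(W), (1,5)(W) are all W)
(2,2): L (sole option (2,1)(W) is W)
(2,4): L (options (2,3)(W), (2,1)(W) are all W)
(2,6): L (options (2,5)(W), (2,3)(W) are all W)
(2,8): L (options (2,7)(W), (2,5)(W) are all W)
(3,2): L (sole option (3,1)(W) is W)
(3,4): L (options (3,3)(W), (3,1)(W) are all W)
(3,6): L (options (3,5)(W), (3,3)(W) are all W)
(3,8): L (options (3,7)(W), (3,5)(W) are all W)
(4,2): L (sole option (4,1)(W) is W)
(4,4): L (options (4,3)(W), (4,1)(W) are all W)
(4,6): L (options (4,5)(W), (4,3)(W) are all W)
(4,8): L (options (4,7)(W), (4,5)(W) are all W)
(5,1): L (options (0,1)(W), (5,0)(W) are all W)
(5,3): L (options (0,3)(W), (5,2)(W), (5,0)(W) are all W)
(5,5): L (options (0,5)(W), (5,4)(W), (5,2)(W) are all W)
(5,7): L (options (0,7)(W), (5,6)(W), (5,4)(W) are all W)
(6,1): L (options (1,1)(W), (6,0)(W) are all W)
(6,3): L (options (1,3)(W), (6,2)(W), (6,0)(W) are all W)
(6,5): L (options (1,5)(W), (6,4)(W), (6,2)(W) are all W)
(6,7): L (options (1,7)(W), (6,6)(W), (6,4)(W) are all W)
Every other cell has at least one move into one of the L cells above, so it is W.
(0,8): one of the L cells justified above, so L
(4,8): one of the L cells justified above, so L
(6,2): the move to (1,2) reaches an L cell, so W

(0,8): L, (4,8): L, (6,2): W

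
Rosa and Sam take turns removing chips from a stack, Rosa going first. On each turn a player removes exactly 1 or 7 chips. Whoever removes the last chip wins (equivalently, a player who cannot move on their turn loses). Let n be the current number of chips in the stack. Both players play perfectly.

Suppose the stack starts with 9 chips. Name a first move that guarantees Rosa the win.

Remove 1, leaving 8.

Work bottom-up. With no move the player to move loses. Otherwise the position is W if at least one move leads to an L position for the opponent, and L if every move leads to a W.
n=0: no move → L
n=1: can move to 0, which is L ⇒ W
n=2: the only move is to 1(W), a W ⇒ L
n=3: can move to 2, which is L ⇒ W
n=4: the only move is to 3(W), a W ⇒ L
n=5: can move to 4, which is L ⇒ W
n=6: the only move is to 5(W), a W ⇒ L
n=7: can move to 6, which is L ⇒ W
n=8: moves to 7(W), 1(W); every one is W ⇒ L
n=9: can move to 8, which is L ⇒ W
From 9, the L positions reachable in one move are: 8, 2. Any move reaching one of these is winning.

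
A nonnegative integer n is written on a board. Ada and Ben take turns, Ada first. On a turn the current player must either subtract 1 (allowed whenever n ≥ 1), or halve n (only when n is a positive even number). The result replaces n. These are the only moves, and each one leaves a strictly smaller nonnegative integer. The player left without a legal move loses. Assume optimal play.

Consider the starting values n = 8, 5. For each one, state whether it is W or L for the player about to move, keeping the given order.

8: W, 5: L

Compute win/loss labels from the base case upward. A position with no move is L. Any other position is W if it can reach an L in one move, else L.
n=0: no move → L
n=1: →0(L), so W
n=2: →1(W) only, which is W, so L
n=3: →2(L), so W
n=4: →2(L), so W
n=5: →4(W) only, which is W, so L
n=6: →5(L), so W
n=7: →6(W) only, which is W, so L
n=8: →7(L), so W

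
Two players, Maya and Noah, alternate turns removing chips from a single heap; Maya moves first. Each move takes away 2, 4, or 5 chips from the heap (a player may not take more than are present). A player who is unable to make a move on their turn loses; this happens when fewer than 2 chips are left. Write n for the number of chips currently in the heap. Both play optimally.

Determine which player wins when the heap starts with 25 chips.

Maya wins.

Classify positions by backward induction: terminal positions (no move available) are L. From any other position, the mover wins iff some move reaches an L.
n=0: no move → L
n=1: no move → L
n=2: →0(L), so W
n=3: →1(L), so W
n=4: →0(L), so W
n=5: →1(L), so W
n=6: →1(L), so W
n=7: →5(W), 3(W), 2(W) — all W, so L
n=8: →6(W), 4(W), 3(W) — all W, so L
n=9: →7(L), so W
n=10: →8(L), so W
n=11: →7(L), so W
n=12: →8(L), so W
n=13: →8(L), so W
n=14: →12(W), 10(W), 9(W) — all W, so L
n=15: →13(W), 11(W), 10(W) — all W, so L
n=16: →14(L), so W
n=17: →15(L), so W
n=18: →14(L), so W
n=19: →15(L), so W
n=20: →15(L), so W
n=21: →19(W), 17(W), 16(W) — all W, so L
n=22: →20(W), 18(W), 17(W) — all W, so L
n=23: →21(L), so W
n=24: →22(L), so W
n=25: →21(L), so W
The starting position 25 is W: Maya should remove 4, leaving 21, handing over an L position.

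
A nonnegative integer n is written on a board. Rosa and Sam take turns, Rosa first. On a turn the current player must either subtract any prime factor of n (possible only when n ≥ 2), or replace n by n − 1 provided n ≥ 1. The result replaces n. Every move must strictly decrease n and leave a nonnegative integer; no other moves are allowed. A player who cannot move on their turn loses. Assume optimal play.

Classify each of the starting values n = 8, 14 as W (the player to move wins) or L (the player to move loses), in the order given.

Positions with no move are L. A position that does have a move is losing for the player to move precisely when every available move leads to a winning position for the opponent. Fill in the labels:
n=0: no move → L
n=1: can move to 0, which is L ⇒ W
n=2: can move to 0, which is L ⇒ W
n=3: can move to 0, which is L ⇒ W
n=4: moves to 2(W), 3(W); every one is W ⇒ L
n=5: can move to 0, which is L ⇒ W
n=6: can move to 4, which is L ⇒ W
n=7: can move to 0, which is L ⇒ W
n=8: moves to 6(W), 7(W); every one is W ⇒ L
n=9: can move to 8, which is L ⇒ W
n=10: can move to 8, which is L ⇒ W
n=11: can move to 0, which is L ⇒ W
n=12: moves to 9(W), 10(W), 11(W); every one is W ⇒ L
n=13: can move to 0, which is L ⇒ W
n=14: can move to 12, which is L ⇒ W

8: L, 14: W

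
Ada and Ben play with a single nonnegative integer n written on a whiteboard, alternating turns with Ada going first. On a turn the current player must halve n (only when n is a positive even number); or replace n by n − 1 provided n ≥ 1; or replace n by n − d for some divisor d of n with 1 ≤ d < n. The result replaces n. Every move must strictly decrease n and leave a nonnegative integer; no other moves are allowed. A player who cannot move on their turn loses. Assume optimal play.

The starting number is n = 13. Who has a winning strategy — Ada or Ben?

Ben wins.

Label each position W (a win for the player to move) or L (a loss). A position with no legal move is L; any other position is W exactly when some move reaches an L, and L when every move reaches a W.
n=0: no move → L
n=1: can move to 0, which is L ⇒ W
n=2: the only move is to 1(W), a W ⇒ L
n=3: can move to 2, which is L ⇒ W
n=4: can move to 2, which is L ⇒ W
n=5: the only move is to 4(W), a W ⇒ L
n=6: can move to 5, which is L ⇒ W
n=7: the only move is to 6(W), a W ⇒ L
n=8: can move to 7, which is L ⇒ W
n=9: moves to 6(W), 8(W); every one is W ⇒ L
n=10: can move to 5, which is L ⇒ W
n=11: the only move is to 10(W), a W ⇒ L
n=12: can move to 9, which is L ⇒ W
n=13: the only move is to 12(W), a W ⇒ L
The starting position 13 is L: whatever Ada does, the opponent receives a W position.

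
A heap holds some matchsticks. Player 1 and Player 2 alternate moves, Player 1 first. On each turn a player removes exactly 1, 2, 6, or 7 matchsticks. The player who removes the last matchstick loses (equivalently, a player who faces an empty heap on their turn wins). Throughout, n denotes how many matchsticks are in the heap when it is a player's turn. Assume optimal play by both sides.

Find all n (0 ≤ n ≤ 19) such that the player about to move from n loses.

1, 4, 9, 12, 17

Compute win/loss labels from the base case upward. A position with no move is W. Any other position is W if it can reach an L in one move, else L.
n=0: no move; the opponent has just taken the last matchstick and therefore loses → W
n=1: only reaches 0(W), which is W → L
n=2: reaches L-position 1 → W
n=3: reaches L-position 1 → W
n=4: only reaches 3(W), 2(W), all W → L
n=5: reaches L-position 4 → W
n=6: reaches L-position 4 → W
n=7: reaches L-position 1 → W
n=8: reaches L-position 1 → W
n=9: only reaches 8(W), 7(W), 3(W), 2(W), all W → L
n=10: reaches L-position 9 → W
n=11: reaches L-position 9 → W
n=12: only reaches 11(W), 10(W), 6(W), 5(W), all W → L
n=13: reaches L-position 12 → W
n=14: reaches L-position 12 → W
n=15: reaches L-position 9 → W
n=16: reaches L-position 9 → W
n=17: only reaches 16(W), 15(W), 11(W), 10(W), all W → L
n=18: reaches L-position 17 → W
n=19: reaches L-position 17 → W
The losing starting values of n are exactly the entries labelled L in this table (5 of them).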